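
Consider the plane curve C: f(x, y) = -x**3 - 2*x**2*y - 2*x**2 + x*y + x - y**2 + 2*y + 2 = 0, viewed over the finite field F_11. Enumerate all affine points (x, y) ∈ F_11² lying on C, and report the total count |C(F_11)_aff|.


Affine F_11-points: {(0, 6), (0, 7), (1, 0), (1, 1), (2, 3), (2, 4), (3, 3), (3, 6), (5, 6), (7, 5), (9, 0), (9, 3), (10, 0), (10, 10)}; count = 14.

For each of the 121 pairs (x, y) ∈ F_11², evaluate f(x, y) mod 11. Record the zeros.
  x = 0: [0↦2, 1↦3, 2↦2, 3↦10, 4↦5, 5↦9, 6↦0, 7↦0, 8↦9, 9↦5, 10↦10]  zeros at y ∈ {6, 7}
  x = 1: [0↦0, 1↦0, 2↦9, 3↦5, 4↦10, 5↦2, 6↦3, 7↦2, 8↦10, 9↦5, 10↦9]  zeros at y ∈ {0, 1}
  x = 2: [0↦10, 1↦5, 2↦9, 3↦0, 4↦0, 5↦9, 6↦5, 7↦10, 8↦2, 9↦3, 10↦2]  zeros at y ∈ {3, 4}
  x = 3: [0↦4, 1↦1, 2↦7, 3↦0, 4↦2, 5↦2, 6↦0, 7↦7, 8↦1, 9↦4, 10↦5]  zeros at y ∈ {3, 6}
  x = 4: [0↦9, 1↦4, 2↦8, 3↦10, 4↦10, 5↦8, 6↦4, 7↦9, 8↦1, 9↦2, 10↦1]  zeros at y ∈ ∅
  x = 5: [0↦8, 1↦8, 2↦6, 3↦2, 4↦7, 5↦10, 6↦0, 7↦10, 8↦7, 9↦2, 10↦6]  zeros at y ∈ {6}
  x = 6: [0↦6, 1↦7, 2↦6, 3↦3, 4↦9, 5↦2, 6↦4, 7↦4, 8↦2, 9↦9, 10↦3]  zeros at y ∈ ∅
  x = 7: [0↦8, 1↦6, 2↦2, 3↦7, 4↦10, 5↦0, 6↦10, 7↦7, 8↦2, 9↦6, 10↦8]  zeros at y ∈ {5}
  x = 8: [0↦8, 1↦10, 2↦10, 3↦8, 4↦4, 5↦9, 6↦1, 7↦2, 8↦1, 9↦9, 10↦4]  zeros at y ∈ ∅
  x = 9: [0↦0, 1↦2, 2↦2, 3↦0, 4↦7, 5↦1, 6↦4, 7↦5, 8↦4, 9↦1, 10↦7]  zeros at y ∈ {0, 3}
  x = 10: [0↦0, 1↦9, 2↦5, 3↦10, 4↦2, 5↦3, 6↦2, 7↦10, 8↦5, 9↦9, 10↦0]  zeros at y ∈ {0, 10}
Collecting zeros: affine points = {(0, 6), (0, 7), (1, 0), (1, 1), (2, 3), (2, 4), (3, 3), (3, 6), (5, 6), (7, 5), (9, 0), (9, 3), (10, 0), (10, 10)}.
Total count |C(F_11)_aff| = 14.


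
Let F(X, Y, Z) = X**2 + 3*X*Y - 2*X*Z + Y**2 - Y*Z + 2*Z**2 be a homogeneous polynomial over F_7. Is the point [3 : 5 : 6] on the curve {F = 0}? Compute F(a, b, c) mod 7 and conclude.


F(3,5,6) ≡ 1 (mod 7); P is NOT on the curve.

Evaluate F(3, 5, 6) term-by-term (mod 7).
  X**2 ↦ 1·9·1·1 = 9
  3*X*Y ↦ 3·3·5·1 = 45
  -2*X*Z ↦ -2·3·1·6 = -36
  Y**2 ↦ 1·1·25·1 = 25
  -Y*Z ↦ -1·1·5·6 = -30
  2*Z**2 ↦ 2·1·1·36 = 72
Sum: F(3, 5, 6) = (9) + (45) + (-36) + (25) + (-30) + (72) = 85.
Reducing mod 7: 85 ≡ 1 (mod 7).
Since F(a, b, c) ≡ 1 ≠ 0 (mod 7), P does NOT lie on the curve.


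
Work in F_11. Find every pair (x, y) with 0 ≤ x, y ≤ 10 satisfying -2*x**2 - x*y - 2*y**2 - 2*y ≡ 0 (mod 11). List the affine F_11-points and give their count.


Affine F_11-points: {(0, 0), (0, 10), (1, 7), (1, 8), (4, 4), (5, 4), (5, 9), (6, 8), (6, 10), (7, 3), (7, 9), (8, 3)}; count = 12.

For each of the 121 pairs (x, y) ∈ F_11², evaluate f(x, y) mod 11. Record the zeros.
  x = 0: [0↦0, 1↦7, 2↦10, 3↦9, 4↦4, 5↦6, 6↦4, 7↦9, 8↦10, 9↦7, 10↦0]  zeros at y ∈ {0, 10}
  x = 1: [0↦9, 1↦4, 2↦6, 3↦4, 4↦9, 5↦10, 6↦7, 7↦0, 8↦0, 9↦7, 10↦10]  zeros at y ∈ {7, 8}
  x = 2: [0↦3, 1↦8, 2↦9, 3↦6, 4↦10, 5↦10, 6↦6, 7↦9, 8↦8, 9↦3, 10↦5]  zeros at y ∈ ∅
  x = 3: [0↦4, 1↦8, 2↦8, 3↦4, 4↦7, 5↦6, 6↦1, 7↦3, 8↦1, 9↦6, 10↦7]  zeros at y ∈ ∅
  x = 4: [0↦1, 1↦4, 2↦3, 3↦9, 4↦0, 5↦9, 6↦3, 7↦4, 8↦1, 9↦5, 10↦5]  zeros at y ∈ {4}
  x = 5: [0↦5, 1↦7, 2↦5, 3↦10, 4↦0, 5↦8, 6↦1, 7↦1, 8↦8, 9↦0, 10↦10]  zeros at y ∈ {4, 9}
  x = 6: [0↦5, 1↦6, 2↦3, 3↦7, 4↦7, 5↦3, 6↦6, 7↦5, 8↦0, 9↦2, 10↦0]  zeros at y ∈ {8, 10}
  x = 7: [0↦1, 1↦1, 2↦8, 3↦0, 4↦10, 5↦5, 6↦7, 7↦5, 8↦10, 9↦0, 10↦8]  zeros at y ∈ {3, 9}
  x = 8: [0↦4, 1↦3, 2↦9, 3↦0, 4↦9, 5↦3, 6↦4, 7↦1, 8↦5, 9↦5, 10↦1]  zeros at y ∈ {3}
  x = 9: [0↦3, 1↦1, 2↦6, 3↦7, 4↦4, 5↦8, 6↦8, 7↦4, 8↦7, 9↦6, 10↦1]  zeros at y ∈ ∅
  x = 10: [0↦9, 1↦6, 2↦10, 3↦10, 4↦6, 5↦9, 6↦8, 7↦3, 8↦5, 9↦3, 10↦8]  zeros at y ∈ ∅
Collecting zeros: affine points = {(0, 0), (0, 10), (1, 7), (1, 8), (4, 4), (5, 4), (5, 9), (6, 8), (6, 10), (7, 3), (7, 9), (8, 3)}.
Total count |C(F_11)_aff| = 12.


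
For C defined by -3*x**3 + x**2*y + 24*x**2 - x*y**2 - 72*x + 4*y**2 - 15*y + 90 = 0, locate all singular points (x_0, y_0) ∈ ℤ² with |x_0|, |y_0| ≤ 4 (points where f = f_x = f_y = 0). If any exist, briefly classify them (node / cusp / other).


Singular points: {(3, 3)}; classification: cusp.

Compute partial derivatives:
  f_x = -9*x**2 + 2*x*y + 48*x - y**2 - 72.
  f_y = x**2 - 2*x*y + 8*y - 15.
Scan x_0 ∈ {−4, ..., 4}. For each x_0, f_y(x_0, y) is a polynomial in y; find its integer roots y ∈ {−4, ..., 4}, then test f_x and f at those candidates.
  x = -4: f_y(-4, y) = 16*y + 1; no integer root y with |y| ≤ 4.
  x = -3: f_y(-3, y) = 14*y - 6; no integer root y with |y| ≤ 4.
  x = -2: f_y(-2, y) = 12*y - 11; no integer root y with |y| ≤ 4.
  x = -1: f_y(-1, y) = 10*y - 14; no integer root y with |y| ≤ 4.
  x = 0: f_y(0, y) = 8*y - 15; no integer root y with |y| ≤ 4.
  x = 1: f_y(1, y) = 6*y - 14; no integer root y with |y| ≤ 4.
  x = 2: f_y(2, y) = 4*y - 11; no integer root y with |y| ≤ 4.
  x = 3: f_y(3, y) = 2*y - 6; vanishes at y ∈ {3}. (3, 3): f_x = 0, f = 0 — SINGULAR.
  x = 4: f_y(4, y) = 1; no integer root y with |y| ≤ 4.
Only singular point on the grid: (3, 3).
Classify: substitute x = 3 + u, y = 3 + v and expand: f = -3*u**3 + u**2*v - u*v**2 + v**2.
No constant or linear terms (consistent with a singular point). Quadratic part: v**2. Cubic part: -3*u**3 + u**2*v - u*v**2.
The quadratic part v**2 is a perfect square, so there is a single (double) tangent line v = 0, i.e. y = 3. Restricting the cubic part to that line (v = 0) leaves -3*u**3 ≠ 0, so f is not divisible by v and the branch is v² ≈ 3*u**3 to lowest order — this is a cusp.
Classification: cusp.


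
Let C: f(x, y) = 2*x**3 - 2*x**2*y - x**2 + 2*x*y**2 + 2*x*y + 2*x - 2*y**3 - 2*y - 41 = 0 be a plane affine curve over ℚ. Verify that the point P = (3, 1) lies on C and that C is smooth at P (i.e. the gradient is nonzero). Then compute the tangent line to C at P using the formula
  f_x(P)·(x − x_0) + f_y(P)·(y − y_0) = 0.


Tangent line at P: 42*x - 8*y - 118 = 0.

Step 1: f(3, 1) = 0, so P lies on C.
Step 2: partial derivatives
  f_x(x, y) = 6*x**2 - 4*x*y - 2*x + 2*y**2 + 2*y + 2, f_y(x, y) = -2*x**2 + 4*x*y + 2*x - 6*y**2 - 2.
  f_x(P) = 42, f_y(P) = -8 (gradient nonzero, so P is smooth).
Step 3: tangent line at P: 42·(x − 3) + -8·(y − 1) = 0.
Expanding: 42*x - 8*y - 118 = 0.


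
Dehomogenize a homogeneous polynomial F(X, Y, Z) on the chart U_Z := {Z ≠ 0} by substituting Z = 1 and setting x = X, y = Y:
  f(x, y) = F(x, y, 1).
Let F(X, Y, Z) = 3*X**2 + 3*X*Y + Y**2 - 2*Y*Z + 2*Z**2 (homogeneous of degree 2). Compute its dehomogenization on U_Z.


f(x, y) = 3*x**2 + 3*x*y + y**2 - 2*y + 2

On U_Z we set Z = 1. Each monomial c·X^i·Y^j·Z^k in F becomes c·x^i·y^j·1^k = c·x^i·y^j.
Substituting Z = 1: F(X, Y, 1) = 3*x**2 + 3*x*y + y**2 - 2*y + 2.
Note: deg(f) ≤ deg(F) = 2; strict inequality happens when F is divisible by Z (lost terms).


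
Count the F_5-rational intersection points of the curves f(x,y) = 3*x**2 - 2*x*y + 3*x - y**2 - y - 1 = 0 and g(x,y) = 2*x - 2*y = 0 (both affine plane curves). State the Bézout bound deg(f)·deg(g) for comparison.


Common zeros: {(3, 3)}; count = 1; Bézout bound = 2.

deg(f) = 2, deg(g) = 1, so Bézout bound = 2.
Scan x ∈ F_5. For each x, list the y ∈ F_5 with f(x, y) ≡ 0 and those with g(x, y) ≡ 0 (mod 5); the common zeros in that column are the intersection.
  x = 0: f ≡ 0 at y ∈ ∅; g ≡ 0 at y ∈ {0}; common: ∅.
  x = 1: f ≡ 0 at y ∈ {0, 2}; g ≡ 0 at y ∈ {1}; common: ∅.
  x = 2: f ≡ 0 at y ∈ ∅; g ≡ 0 at y ∈ {2}; common: ∅.
  x = 3: f ≡ 0 at y ∈ {0, 3}; g ≡ 0 at y ∈ {3}; common: {3}.
  x = 4: f ≡ 0 at y ∈ ∅; g ≡ 0 at y ∈ {4}; common: ∅.
Collecting: common zeros = {(3, 3)}, so the count is 1.
Comparison with the Bézout bound: 1 ≤ 2 = deg(f)·deg(g), as expected for curves with no common component (the affine F_5-count falls short of the bound because intersections may lie at infinity, over extension fields, or carry multiplicity).


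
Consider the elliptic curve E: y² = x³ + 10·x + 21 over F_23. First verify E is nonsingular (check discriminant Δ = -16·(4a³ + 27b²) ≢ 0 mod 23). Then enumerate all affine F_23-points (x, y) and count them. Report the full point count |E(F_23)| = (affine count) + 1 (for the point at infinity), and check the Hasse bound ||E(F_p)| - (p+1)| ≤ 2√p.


Affine points = {(1, 3), (1, 20), (2, 7), (2, 16), (3, 3), (3, 20), (5, 9), (5, 14), (9, 9), (9, 14), (11, 6), (11, 17), (12, 11), (12, 12), (13, 5), (13, 18), (15, 2), (15, 21), (19, 3), (19, 20), (21, 4), (21, 19)}; affine count = 22; |E(F_23)| = 23.

Discriminant check: Δ ∝ 4a³ + 27b² = 4·10³ + 27·21² = 4·1000 + 27·441 ≡ 14 (mod 23). Nonzero ⇒ E is nonsingular.
For each x ∈ F_23, compute rhs = x³ + 10·x + 21 mod 23, then count y ∈ F_23 with y² ≡ rhs.
  x = 0: rhs = 21, matching y values: none (0 points).
  x = 1: rhs = 9, matching y values: 3, 20 (2 points).
  x = 2: rhs = 3, matching y values: 7, 16 (2 points).
  x = 3: rhs = 9, matching y values: 3, 20 (2 points).
  x = 4: rhs = 10, matching y values: none (0 points).
  x = 5: rhs = 12, matching y values: 9, 14 (2 points).
  x = 6: rhs = 21, matching y values: none (0 points).
  x = 7: rhs = 20, matching y values: none (0 points).
  x = 8: rhs = 15, matching y values: none (0 points).
  x = 9: rhs = 12, matching y values: 9, 14 (2 points).
  x = 10: rhs = 17, matching y values: none (0 points).
  x = 11: rhs = 13, matching y values: 6, 17 (2 points).
  x = 12: rhs = 6, matching y values: 11, 12 (2 points).
  x = 13: rhs = 2, matching y values: 5, 18 (2 points).
  x = 14: rhs = 7, matching y values: none (0 points).
  x = 15: rhs = 4, matching y values: 2, 21 (2 points).
  x = 16: rhs = 22, matching y values: none (0 points).
  x = 17: rhs = 21, matching y values: none (0 points).
  x = 18: rhs = 7, matching y values: none (0 points).
  x = 19: rhs = 9, matching y values: 3, 20 (2 points).
  x = 20: rhs = 10, matching y values: none (0 points).
  x = 21: rhs = 16, matching y values: 4, 19 (2 points).
  x = 22: rhs = 10, matching y values: none (0 points).
Total affine count: 22.
Full point count |E(F_23)| = 22 + 1 = 23.
Hasse bound: |23 − (23+1)| = |-1| = 1 ≤ 2√23 ≈ 9.5917 ✓.


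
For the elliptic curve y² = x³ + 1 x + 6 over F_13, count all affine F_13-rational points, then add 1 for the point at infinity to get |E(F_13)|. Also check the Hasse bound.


Affine points = {(2, 4), (2, 9), (3, 6), (3, 7), (4, 3), (4, 10), (9, 4), (9, 9), (11, 3), (11, 10), (12, 2), (12, 11)}; affine count = 12; |E(F_13)| = 13.

Discriminant check: Δ ∝ 4a³ + 27b² = 4·1³ + 27·6² = 4·1 + 27·36 ≡ 1 (mod 13). Nonzero ⇒ E is nonsingular.
For each x ∈ F_13, compute rhs = x³ + 1·x + 6 mod 13, then count y ∈ F_13 with y² ≡ rhs.
  x = 0: rhs = 6, matching y values: none (0 points).
  x = 1: rhs = 8, matching y values: none (0 points).
  x = 2: rhs = 3, matching y values: 4, 9 (2 points).
  x = 3: rhs = 10, matching y values: 6, 7 (2 points).
  x = 4: rhs = 9, matching y values: 3, 10 (2 points).
  x = 5: rhs = 6, matching y values: none (0 points).
  x = 6: rhs = 7, matching y values: none (0 points).
  x = 7: rhs = 5, matching y values: none (0 points).
  x = 8: rhs = 6, matching y values: none (0 points).
  x = 9: rhs = 3, matching y values: 4, 9 (2 points).
  x = 10: rhs = 2, matching y values: none (0 points).
  x = 11: rhs = 9, matching y values: 3, 10 (2 points).
  x = 12: rhs = 4, matching y values: 2, 11 (2 points).
Total affine count: 12.
Full point count |E(F_13)| = 12 + 1 = 13.
Hasse bound: |13 − (13+1)| = |-1| = 1 ≤ 2√13 ≈ 7.2111 ✓.


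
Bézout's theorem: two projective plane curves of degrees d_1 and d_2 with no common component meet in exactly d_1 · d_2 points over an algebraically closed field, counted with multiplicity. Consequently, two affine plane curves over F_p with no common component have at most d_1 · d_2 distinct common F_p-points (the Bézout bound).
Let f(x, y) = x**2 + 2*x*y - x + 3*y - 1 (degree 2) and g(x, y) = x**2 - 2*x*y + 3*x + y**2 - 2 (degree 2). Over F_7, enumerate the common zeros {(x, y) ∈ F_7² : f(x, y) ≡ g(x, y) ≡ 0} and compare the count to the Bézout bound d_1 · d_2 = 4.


Common zeros: {(4, 6)}; count = 1; Bézout bound = 4.

deg(f) = 2, deg(g) = 2, so Bézout bound = 4.
Scan x ∈ F_7. For each x, list the y ∈ F_7 with f(x, y) ≡ 0 and those with g(x, y) ≡ 0 (mod 7); the common zeros in that column are the intersection.
  x = 0: f ≡ 0 at y ∈ {5}; g ≡ 0 at y ∈ {3, 4}; common: ∅.
  x = 1: f ≡ 0 at y ∈ {3}; g ≡ 0 at y ∈ ∅; common: ∅.
  x = 2: f ≡ 0 at y ∈ ∅; g ≡ 0 at y ∈ ∅; common: ∅.
  x = 3: f ≡ 0 at y ∈ {1}; g ≡ 0 at y ∈ {3}; common: ∅.
  x = 4: f ≡ 0 at y ∈ {6}; g ≡ 0 at y ∈ {2, 6}; common: {6}.
  x = 5: f ≡ 0 at y ∈ {5}; g ≡ 0 at y ∈ {4, 6}; common: ∅.
  x = 6: f ≡ 0 at y ∈ {6}; g ≡ 0 at y ∈ ∅; common: ∅.
Collecting: common zeros = {(4, 6)}, so the count is 1.
Comparison with the Bézout bound: 1 ≤ 4 = deg(f)·deg(g), as expected for curves with no common component (the affine F_7-count falls short of the bound because intersections may lie at infinity, over extension fields, or carry multiplicity).


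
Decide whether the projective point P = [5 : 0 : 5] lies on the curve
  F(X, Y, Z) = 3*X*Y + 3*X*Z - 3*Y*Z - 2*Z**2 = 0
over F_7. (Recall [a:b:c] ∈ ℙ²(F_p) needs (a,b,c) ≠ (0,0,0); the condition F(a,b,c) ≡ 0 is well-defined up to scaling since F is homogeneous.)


F(5,0,5) ≡ 4 (mod 7); P is NOT on the curve.

Evaluate F(5, 0, 5) term-by-term (mod 7).
  3*X*Y ↦ 3·5·0·1 = 0
  3*X*Z ↦ 3·5·1·5 = 75
  -3*Y*Z ↦ -3·1·0·5 = 0
  -2*Z**2 ↦ -2·1·1·25 = -50
Sum: F(5, 0, 5) = (0) + (75) + (0) + (-50) = 25.
Reducing mod 7: 25 ≡ 4 (mod 7).
Since F(a, b, c) ≡ 4 ≠ 0 (mod 7), P does NOT lie on the curve.


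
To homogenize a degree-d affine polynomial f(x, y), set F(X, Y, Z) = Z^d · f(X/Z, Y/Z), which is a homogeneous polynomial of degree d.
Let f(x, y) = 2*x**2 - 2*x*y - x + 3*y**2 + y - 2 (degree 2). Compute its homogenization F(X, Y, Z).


F(X, Y, Z) = 2*X**2 - 2*X*Y - X*Z + 3*Y**2 + Y*Z - 2*Z**2

deg(f) = 2.
Substitute x = X/Z, y = Y/Z into f, then multiply by Z^2.
  monomial 2·x^2·y^0 ↦ 2·X^2·Y^0·Z^0.
  monomial -2·x^1·y^1 ↦ -2·X^1·Y^1·Z^0.
  monomial -1·x^1·y^0 ↦ -1·X^1·Y^0·Z^1.
  monomial 3·x^0·y^2 ↦ 3·X^0·Y^2·Z^0.
  monomial 1·x^0·y^1 ↦ 1·X^0·Y^1·Z^1.
  monomial -2·x^0·y^0 ↦ -2·X^0·Y^0·Z^2.
Collecting: F(X, Y, Z) = 2*X**2 - 2*X*Y - X*Z + 3*Y**2 + Y*Z - 2*Z**2.


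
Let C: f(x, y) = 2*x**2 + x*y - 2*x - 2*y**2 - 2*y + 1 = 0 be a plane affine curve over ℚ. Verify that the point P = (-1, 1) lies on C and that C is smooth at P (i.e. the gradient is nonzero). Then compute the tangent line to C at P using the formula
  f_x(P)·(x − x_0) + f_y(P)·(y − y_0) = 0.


Tangent line at P: -5*x - 7*y + 2 = 0.

Step 1: f(-1, 1) = 0, so P lies on C.
Step 2: partial derivatives
  f_x(x, y) = 4*x + y - 2, f_y(x, y) = x - 4*y - 2.
  f_x(P) = -5, f_y(P) = -7 (gradient nonzero, so P is smooth).
Step 3: tangent line at P: -5·(x − -1) + -7·(y − 1) = 0.
Expanding: -5*x - 7*y + 2 = 0.


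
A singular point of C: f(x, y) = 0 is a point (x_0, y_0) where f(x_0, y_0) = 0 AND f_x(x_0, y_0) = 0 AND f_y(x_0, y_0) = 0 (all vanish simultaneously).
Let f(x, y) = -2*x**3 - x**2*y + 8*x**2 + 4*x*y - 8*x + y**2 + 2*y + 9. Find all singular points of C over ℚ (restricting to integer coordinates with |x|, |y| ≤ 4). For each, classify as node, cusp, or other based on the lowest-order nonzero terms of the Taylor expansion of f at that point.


Singular points: {(2, -3)}; classification: node.

Compute partial derivatives:
  f_x = -6*x**2 - 2*x*y + 16*x + 4*y - 8.
  f_y = -x**2 + 4*x + 2*y + 2.
Scan x_0 ∈ {−4, ..., 4}. For each x_0, f_y(x_0, y) is a polynomial in y; find its integer roots y ∈ {−4, ..., 4}, then test f_x and f at those candidates.
  x = -4: f_y(-4, y) = 2*y - 30; no integer root y with |y| ≤ 4.
  x = -3: f_y(-3, y) = 2*y - 19; no integer root y with |y| ≤ 4.
  x = -2: f_y(-2, y) = 2*y - 10; no integer root y with |y| ≤ 4.
  x = -1: f_y(-1, y) = 2*y - 3; no integer root y with |y| ≤ 4.
  x = 0: f_y(0, y) = 2*y + 2; vanishes at y ∈ {-1}. (0, -1): f_x = -12 ≠ 0.
  x = 1: f_y(1, y) = 2*y + 5; no integer root y with |y| ≤ 4.
  x = 2: f_y(2, y) = 2*y + 6; vanishes at y ∈ {-3}. (2, -3): f_x = 0, f = 0 — SINGULAR.
  x = 3: f_y(3, y) = 2*y + 5; no integer root y with |y| ≤ 4.
  x = 4: f_y(4, y) = 2*y + 2; vanishes at y ∈ {-1}. (4, -1): f_x = -36 ≠ 0.
Only singular point on the grid: (2, -3).
Classify: substitute x = 2 + u, y = -3 + v and expand: f = -2*u**3 - u**2*v - u**2 + v**2.
No constant or linear terms (consistent with a singular point). Quadratic part: -u**2 + v**2. Cubic part: -2*u**3 - u**2*v.
The quadratic part v**2 - u**2 = (v − u)(v + u) splits into two distinct linear factors, so there are two distinct tangent lines y − -3 = ±(x − 2) — this is a node (ordinary double point).
Classification: node.


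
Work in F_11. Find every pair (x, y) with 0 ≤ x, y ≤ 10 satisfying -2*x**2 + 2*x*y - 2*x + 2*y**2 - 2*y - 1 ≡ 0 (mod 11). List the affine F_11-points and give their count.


Affine F_11-points: {(0, 3), (0, 9), (2, 3), (2, 7), (4, 1), (4, 7), (7, 1), (7, 4), (8, 6), (8, 9)}; count = 10.

For each of the 121 pairs (x, y) ∈ F_11², evaluate f(x, y) mod 11. Record the zeros.
  x = 0: [0↦10, 1↦10, 2↦3, 3↦0, 4↦1, 5↦6, 6↦4, 7↦6, 8↦1, 9↦0, 10↦3]  zeros at y ∈ {3, 9}
  x = 1: [0↦6, 1↦8, 2↦3, 3↦2, 4↦5, 5↦1, 6↦1, 7↦5, 8↦2, 9↦3, 10↦8]  zeros at y ∈ ∅
  x = 2: [0↦9, 1↦2, 2↦10, 3↦0, 4↦5, 5↦3, 6↦5, 7↦0, 8↦10, 9↦2, 10↦9]  zeros at y ∈ {3, 7}
  x = 3: [0↦8, 1↦3, 2↦2, 3↦5, 4↦1, 5↦1, 6↦5, 7↦2, 8↦3, 9↦8, 10↦6]  zeros at y ∈ ∅
  x = 4: [0↦3, 1↦0, 2↦1, 3↦6, 4↦4, 5↦6, 6↦1, 7↦0, 8↦3, 9↦10, 10↦10]  zeros at y ∈ {1, 7}
  x = 5: [0↦5, 1↦4, 2↦7, 3↦3, 4↦3, 5↦7, 6↦4, 7↦5, 8↦10, 9↦8, 10↦10]  zeros at y ∈ ∅
  x = 6: [0↦3, 1↦4, 2↦9, 3↦7, 4↦9, 5↦4, 6↦3, 7↦6, 8↦2, 9↦2, 10↦6]  zeros at y ∈ ∅
  x = 7: [0↦8, 1↦0, 2↦7, 3↦7, 4↦0, 5↦8, 6↦9, 7↦3, 8↦1, 9↦3, 10↦9]  zeros at y ∈ {1, 4}
  x = 8: [0↦9, 1↦3, 2↦1, 3↦3, 4↦9, 5↦8, 6↦0, 7↦7, 8↦7, 9↦0, 10↦8]  zeros at y ∈ {6, 9}
  x = 9: [0↦6, 1↦2, 2↦2, 3↦6, 4↦3, 5↦4, 6↦9, 7↦7, 8↦9, 9↦4, 10↦3]  zeros at y ∈ ∅
  x = 10: [0↦10, 1↦8, 2↦10, 3↦5, 4↦4, 5↦7, 6↦3, 7↦3, 8↦7, 9↦4, 10↦5]  zeros at y ∈ ∅
Collecting zeros: affine points = {(0, 3), (0, 9), (2, 3), (2, 7), (4, 1), (4, 7), (7, 1), (7, 4), (8, 6), (8, 9)}.
Total count |C(F_11)_aff| = 10.


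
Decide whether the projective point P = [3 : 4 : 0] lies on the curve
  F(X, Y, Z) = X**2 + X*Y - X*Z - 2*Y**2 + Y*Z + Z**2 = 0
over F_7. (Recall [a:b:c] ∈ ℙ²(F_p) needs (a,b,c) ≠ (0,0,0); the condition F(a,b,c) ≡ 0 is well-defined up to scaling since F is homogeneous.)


F(3,4,0) ≡ 3 (mod 7); P is NOT on the curve.

Evaluate F(3, 4, 0) term-by-term (mod 7).
  X**2 ↦ 1·9·1·1 = 9
  X*Y ↦ 1·3·4·1 = 12
  -X*Z ↦ -1·3·1·0 = 0
  -2*Y**2 ↦ -2·1·16·1 = -32
  Y*Z ↦ 1·1·4·0 = 0
  Z**2 ↦ 1·1·1·0 = 0
Sum: F(3, 4, 0) = (9) + (12) + (0) + (-32) + (0) + (0) = -11.
Reducing mod 7: -11 ≡ 3 (mod 7).
Since F(a, b, c) ≡ 3 ≠ 0 (mod 7), P does NOT lie on the curve.


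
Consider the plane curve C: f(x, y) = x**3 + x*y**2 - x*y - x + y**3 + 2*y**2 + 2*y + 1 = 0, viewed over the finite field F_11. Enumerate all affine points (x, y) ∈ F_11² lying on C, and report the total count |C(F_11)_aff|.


Affine F_11-points: {(0, 10), (3, 4), (4, 1), (5, 0), (7, 6), (8, 6), (9, 1), (9, 2), (9, 8)}; count = 9.

For each of the 121 pairs (x, y) ∈ F_11², evaluate f(x, y) mod 11. Record the zeros.
  x = 0: [0↦1, 1↦6, 2↦10, 3↦8, 4↦6, 5↦10, 6↦4, 7↦5, 8↦8, 9↦8, 10↦0]  zeros at y ∈ {10}
  x = 1: [0↦1, 1↦6, 2↦1, 3↦3, 4↦7, 5↦8, 6↦1, 7↦3, 8↦9, 9↦3, 10↦2]  zeros at y ∈ ∅
  x = 2: [0↦7, 1↦1, 2↦9, 3↦4, 4↦3, 5↦1, 6↦4, 7↦7, 8↦5, 9↦4, 10↦10]  zeros at y ∈ ∅
  x = 3: [0↦3, 1↦8, 2↦7, 3↦6, 4↦0, 5↦6, 6↦8, 7↦1, 8↦2, 9↦6, 10↦8]  zeros at y ∈ {4}
  x = 4: [0↦6, 1↦0, 2↦1, 3↦4, 4↦4, 5↦7, 6↦8, 7↦2, 8↦6, 9↦4, 10↦2]  zeros at y ∈ {1}
  x = 5: [0↦0, 1↦5, 2↦8, 3↦4, 4↦10, 5↦10, 6↦10, 7↦5, 8↦1, 9↦4, 10↦9]  zeros at y ∈ {0}
  x = 6: [0↦2, 1↦7, 2↦1, 3↦1, 4↦2, 5↦10, 6↦9, 7↦5, 8↦4, 9↦1, 10↦2]  zeros at y ∈ ∅
  x = 7: [0↦7, 1↦1, 2↦8, 3↦1, 4↦8, 5↦2, 6↦0, 7↦8, 8↦10, 9↦1, 10↦9]  zeros at y ∈ {6}
  x = 8: [0↦10, 1↦4, 2↦2, 3↦10, 4↦1, 5↦3, 6↦0, 7↦9, 8↦3, 9↦10, 10↦3]  zeros at y ∈ {6}
  x = 9: [0↦6, 1↦0, 2↦0, 3↦1, 4↦9, 5↦8, 6↦4, 7↦3, 8↦0, 9↦1, 10↦1]  zeros at y ∈ {1, 2, 8}
  x = 10: [0↦1, 1↦6, 2↦8, 3↦2, 4↦5, 5↦1, 6↦7, 7↦7, 8↦7, 9↦2, 10↦9]  zeros at y ∈ ∅
Collecting zeros: affine points = {(0, 10), (3, 4), (4, 1), (5, 0), (7, 6), (8, 6), (9, 1), (9, 2), (9, 8)}.
Total count |C(F_11)_aff| = 9.


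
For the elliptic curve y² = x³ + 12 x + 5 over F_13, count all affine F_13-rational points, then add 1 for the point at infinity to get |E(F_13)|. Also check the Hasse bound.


Affine points = {(3, 4), (3, 9), (4, 0), (7, 4), (7, 9), (9, 6), (9, 7), (11, 5), (11, 8)}; affine count = 9; |E(F_13)| = 10.

Discriminant check: Δ ∝ 4a³ + 27b² = 4·12³ + 27·5² = 4·1728 + 27·25 ≡ 8 (mod 13). Nonzero ⇒ E is nonsingular.
For each x ∈ F_13, compute rhs = x³ + 12·x + 5 mod 13, then count y ∈ F_13 with y² ≡ rhs.
  x = 0: rhs = 5, matching y values: none (0 points).
  x = 1: rhs = 5, matching y values: none (0 points).
  x = 2: rhs = 11, matching y values: none (0 points).
  x = 3: rhs = 3, matching y values: 4, 9 (2 points).
  x = 4: rhs = 0, matching y values: 0 (1 points).
  x = 5: rhs = 8, matching y values: none (0 points).
  x = 6: rhs = 7, matching y values: none (0 points).
  x = 7: rhs = 3, matching y values: 4, 9 (2 points).
  x = 8: rhs = 2, matching y values: none (0 points).
  x = 9: rhs = 10, matching y values: 6, 7 (2 points).
  x = 10: rhs = 7, matching y values: none (0 points).
  x = 11: rhs = 12, matching y values: 5, 8 (2 points).
  x = 12: rhs = 5, matching y values: none (0 points).
Total affine count: 9.
Full point count |E(F_13)| = 9 + 1 = 10.
Hasse bound: |10 − (13+1)| = |-4| = 4 ≤ 2√13 ≈ 7.2111 ✓.


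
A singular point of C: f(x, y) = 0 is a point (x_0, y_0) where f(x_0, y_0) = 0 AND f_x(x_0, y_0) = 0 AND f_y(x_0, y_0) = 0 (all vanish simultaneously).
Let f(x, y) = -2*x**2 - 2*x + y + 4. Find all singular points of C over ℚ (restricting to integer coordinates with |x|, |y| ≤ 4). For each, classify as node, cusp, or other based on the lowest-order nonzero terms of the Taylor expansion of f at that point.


No singular points in the scanned grid; C is smooth there.

Compute partial derivatives:
  f_x = -4*x - 2.
  f_y = 1.
f_y = 1 is a nonzero constant, so f_y never vanishes: no point (x, y) can satisfy f = f_x = f_y = 0. In particular no (x, y) ∈ {−4, ..., 4}² is singular; the curve is smooth.


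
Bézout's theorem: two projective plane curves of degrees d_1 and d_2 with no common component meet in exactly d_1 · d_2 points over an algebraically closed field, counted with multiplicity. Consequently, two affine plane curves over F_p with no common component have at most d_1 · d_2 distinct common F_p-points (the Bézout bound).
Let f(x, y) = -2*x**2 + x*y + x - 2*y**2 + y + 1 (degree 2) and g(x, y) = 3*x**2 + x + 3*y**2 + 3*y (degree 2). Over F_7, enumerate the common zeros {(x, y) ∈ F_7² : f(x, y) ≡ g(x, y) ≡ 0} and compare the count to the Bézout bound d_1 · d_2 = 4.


Common zeros: ∅; count = 0; Bézout bound = 4.

deg(f) = 2, deg(g) = 2, so Bézout bound = 4.
Scan x ∈ F_7. For each x, list the y ∈ F_7 with f(x, y) ≡ 0 and those with g(x, y) ≡ 0 (mod 7); the common zeros in that column are the intersection.
  x = 0: f ≡ 0 at y ∈ {1, 3}; g ≡ 0 at y ∈ {0, 6}; common: ∅.
  x = 1: f ≡ 0 at y ∈ {0, 1}; g ≡ 0 at y ∈ ∅; common: ∅.
  x = 2: f ≡ 0 at y ∈ {2, 3}; g ≡ 0 at y ∈ {0, 6}; common: ∅.
  x = 3: f ≡ 0 at y ∈ {0, 2}; g ≡ 0 at y ∈ ∅; common: ∅.
  x = 4: f ≡ 0 at y ∈ ∅; g ≡ 0 at y ∈ {2, 4}; common: ∅.
  x = 5: f ≡ 0 at y ∈ ∅; g ≡ 0 at y ∈ {2, 4}; common: ∅.
  x = 6: f ≡ 0 at y ∈ ∅; g ≡ 0 at y ∈ ∅; common: ∅.
Collecting: common zeros = ∅, so the count is 0.
Comparison with the Bézout bound: 0 ≤ 4 = deg(f)·deg(g), as expected for curves with no common component (the affine F_7-count falls short of the bound because intersections may lie at infinity, over extension fields, or carry multiplicity).


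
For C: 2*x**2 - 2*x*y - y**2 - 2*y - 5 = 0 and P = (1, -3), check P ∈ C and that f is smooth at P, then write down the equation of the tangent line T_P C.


Tangent line at P: 10*x + 2*y - 4 = 0.

Step 1: f(1, -3) = 0, so P lies on C.
Step 2: partial derivatives
  f_x(x, y) = 4*x - 2*y, f_y(x, y) = -2*x - 2*y - 2.
  f_x(P) = 10, f_y(P) = 2 (gradient nonzero, so P is smooth).
Step 3: tangent line at P: 10·(x − 1) + 2·(y − -3) = 0.
Expanding: 10*x + 2*y - 4 = 0.


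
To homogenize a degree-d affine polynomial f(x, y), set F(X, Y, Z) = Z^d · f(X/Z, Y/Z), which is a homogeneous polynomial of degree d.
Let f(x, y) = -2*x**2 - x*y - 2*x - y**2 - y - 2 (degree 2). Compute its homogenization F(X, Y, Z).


F(X, Y, Z) = -2*X**2 - X*Y - 2*X*Z - Y**2 - Y*Z - 2*Z**2

deg(f) = 2.
Substitute x = X/Z, y = Y/Z into f, then multiply by Z^2.
  monomial -2·x^2·y^0 ↦ -2·X^2·Y^0·Z^0.
  monomial -1·x^1·y^1 ↦ -1·X^1·Y^1·Z^0.
  monomial -2·x^1·y^0 ↦ -2·X^1·Y^0·Z^1.
  monomial -1·x^0·y^2 ↦ -1·X^0·Y^2·Z^0.
  monomial -1·x^0·y^1 ↦ -1·X^0·Y^1·Z^1.
  monomial -2·x^0·y^0 ↦ -2·X^0·Y^0·Z^2.
Collecting: F(X, Y, Z) = -2*X**2 - X*Y - 2*X*Z - Y**2 - Y*Z - 2*Z**2.


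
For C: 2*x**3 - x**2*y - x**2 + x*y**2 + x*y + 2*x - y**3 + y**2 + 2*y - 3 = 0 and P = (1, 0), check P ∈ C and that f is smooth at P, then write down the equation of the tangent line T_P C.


Tangent line at P: 6*x + 2*y - 6 = 0.

Step 1: f(1, 0) = 0, so P lies on C.
Step 2: partial derivatives
  f_x(x, y) = 6*x**2 - 2*x*y - 2*x + y**2 + y + 2, f_y(x, y) = -x**2 + 2*x*y + x - 3*y**2 + 2*y + 2.
  f_x(P) = 6, f_y(P) = 2 (gradient nonzero, so P is smooth).
Step 3: tangent line at P: 6·(x − 1) + 2·(y − 0) = 0.
Expanding: 6*x + 2*y - 6 = 0.


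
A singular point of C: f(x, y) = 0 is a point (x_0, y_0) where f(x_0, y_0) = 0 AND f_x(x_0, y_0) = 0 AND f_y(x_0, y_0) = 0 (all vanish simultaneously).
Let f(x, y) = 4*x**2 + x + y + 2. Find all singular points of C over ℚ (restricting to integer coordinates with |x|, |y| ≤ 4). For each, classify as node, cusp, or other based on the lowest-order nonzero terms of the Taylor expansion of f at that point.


No singular points in the scanned grid; C is smooth there.

Compute partial derivatives:
  f_x = 8*x + 1.
  f_y = 1.
f_y = 1 is a nonzero constant, so f_y never vanishes: no point (x, y) can satisfy f = f_x = f_y = 0. In particular no (x, y) ∈ {−4, ..., 4}² is singular; the curve is smooth.


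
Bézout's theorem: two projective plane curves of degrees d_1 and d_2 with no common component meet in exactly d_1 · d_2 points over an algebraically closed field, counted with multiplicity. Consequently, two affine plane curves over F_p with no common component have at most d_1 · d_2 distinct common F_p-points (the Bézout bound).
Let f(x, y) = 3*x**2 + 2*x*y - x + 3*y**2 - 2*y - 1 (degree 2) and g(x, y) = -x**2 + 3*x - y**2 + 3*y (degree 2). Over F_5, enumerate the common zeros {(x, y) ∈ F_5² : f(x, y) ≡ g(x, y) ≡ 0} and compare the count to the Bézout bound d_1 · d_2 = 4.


Common zeros: {(0, 3)}; count = 1; Bézout bound = 4.

deg(f) = 2, deg(g) = 2, so Bézout bound = 4.
Scan x ∈ F_5. For each x, list the y ∈ F_5 with f(x, y) ≡ 0 and those with g(x, y) ≡ 0 (mod 5); the common zeros in that column are the intersection.
  x = 0: f ≡ 0 at y ∈ {1, 3}; g ≡ 0 at y ∈ {0, 3}; common: {3}.
  x = 1: f ≡ 0 at y ∈ ∅; g ≡ 0 at y ∈ ∅; common: ∅.
  x = 2: f ≡ 0 at y ∈ {2, 4}; g ≡ 0 at y ∈ ∅; common: ∅.
  x = 3: f ≡ 0 at y ∈ {1}; g ≡ 0 at y ∈ {0, 3}; common: ∅.
  x = 4: f ≡ 0 at y ∈ {4}; g ≡ 0 at y ∈ ∅; common: ∅.
Collecting: common zeros = {(0, 3)}, so the count is 1.
Comparison with the Bézout bound: 1 ≤ 4 = deg(f)·deg(g), as expected for curves with no common component (the affine F_5-count falls short of the bound because intersections may lie at infinity, over extension fields, or carry multiplicity).


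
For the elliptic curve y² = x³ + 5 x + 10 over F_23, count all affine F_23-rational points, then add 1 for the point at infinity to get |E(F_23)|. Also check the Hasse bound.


Affine points = {(1, 4), (1, 19), (3, 11), (3, 12), (4, 5), (4, 18), (6, 7), (6, 16), (9, 5), (9, 18), (10, 5), (10, 18), (11, 4), (11, 19), (12, 2), (12, 21), (13, 8), (13, 15), (14, 8), (14, 15), (16, 0), (19, 8), (19, 15), (22, 2), (22, 21)}; affine count = 25; |E(F_23)| = 26.

Discriminant check: Δ ∝ 4a³ + 27b² = 4·5³ + 27·10² = 4·125 + 27·100 ≡ 3 (mod 23). Nonzero ⇒ E is nonsingular.
For each x ∈ F_23, compute rhs = x³ + 5·x + 10 mod 23, then count y ∈ F_23 with y² ≡ rhs.
  x = 0: rhs = 10, matching y values: none (0 points).
  x = 1: rhs = 16, matching y values: 4, 19 (2 points).
  x = 2: rhs = 5, matching y values: none (0 points).
  x = 3: rhs = 6, matching y values: 11, 12 (2 points).
  x = 4: rhs = 2, matching y values: 5, 18 (2 points).
  x = 5: rhs = 22, matching y values: none (0 points).
  x = 6: rhs = 3, matching y values: 7, 16 (2 points).
  x = 7: rhs = 20, matching y values: none (0 points).
  x = 8: rhs = 10, matching y values: none (0 points).
  x = 9: rhs = 2, matching y values: 5, 18 (2 points).
  x = 10: rhs = 2, matching y values: 5, 18 (2 points).
  x = 11: rhs = 16, matching y values: 4, 19 (2 points).
  x = 12: rhs = 4, matching y values: 2, 21 (2 points).
  x = 13: rhs = 18, matching y values: 8, 15 (2 points).
  x = 14: rhs = 18, matching y values: 8, 15 (2 points).
  x = 15: rhs = 10, matching y values: none (0 points).
  x = 16: rhs = 0, matching y values: 0 (1 points).
  x = 17: rhs = 17, matching y values: none (0 points).
  x = 18: rhs = 21, matching y values: none (0 points).
  x = 19: rhs = 18, matching y values: 8, 15 (2 points).
  x = 20: rhs = 14, matching y values: none (0 points).
  x = 21: rhs = 15, matching y values: none (0 points).
  x = 22: rhs = 4, matching y values: 2, 21 (2 points).
Total affine count: 25.
Full point count |E(F_23)| = 25 + 1 = 26.
Hasse bound: |26 − (23+1)| = |2| = 2 ≤ 2√23 ≈ 9.5917 ✓.


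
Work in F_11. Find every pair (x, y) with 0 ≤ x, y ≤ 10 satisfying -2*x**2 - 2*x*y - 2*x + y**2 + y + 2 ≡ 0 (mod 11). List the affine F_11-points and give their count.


Affine F_11-points: {(0, 4), (0, 6), (1, 2), (1, 10), (2, 5), (2, 9), (3, 0), (3, 5), (4, 1), (4, 6), (5, 1), (5, 8), (6, 4), (6, 7), (7, 0), (7, 2), (8, 7), (8, 8), (9, 3), (10, 9), (10, 10)}; count = 21.

For each of the 121 pairs (x, y) ∈ F_11², evaluate f(x, y) mod 11. Record the zeros.
  x = 0: [0↦2, 1↦4, 2↦8, 3↦3, 4↦0, 5↦10, 6↦0, 7↦3, 8↦8, 9↦4, 10↦2]  zeros at y ∈ {4, 6}
  x = 1: [0↦9, 1↦9, 2↦0, 3↦4, 4↦10, 5↦7, 6↦6, 7↦7, 8↦10, 9↦4, 10↦0]  zeros at y ∈ {2, 10}
  x = 2: [0↦1, 1↦10, 2↦10, 3↦1, 4↦5, 5↦0, 6↦8, 7↦7, 8↦8, 9↦0, 10↦5]  zeros at y ∈ {5, 9}
  x = 3: [0↦0, 1↦7, 2↦5, 3↦5, 4↦7, 5↦0, 6↦6, 7↦3, 8↦2, 9↦3, 10↦6]  zeros at y ∈ {0, 5}
  x = 4: [0↦6, 1↦0, 2↦7, 3↦5, 4↦5, 5↦7, 6↦0, 7↦6, 8↦3, 9↦2, 10↦3]  zeros at y ∈ {1, 6}
  x = 5: [0↦8, 1↦0, 2↦5, 3↦1, 4↦10, 5↦10, 6↦1, 7↦5, 8↦0, 9↦8, 10↦7]  zeros at y ∈ {1, 8}
  x = 6: [0↦6, 1↦7, 2↦10, 3↦4, 4↦0, 5↦9, 6↦9, 7↦0, 8↦4, 9↦10, 10↦7]  zeros at y ∈ {4, 7}
  x = 7: [0↦0, 1↦10, 2↦0, 3↦3, 4↦8, 5↦4, 6↦2, 7↦2, 8↦4, 9↦8, 10↦3]  zeros at y ∈ {0, 2}
  x = 8: [0↦1, 1↦9, 2↦8, 3↦9, 4↦1, 5↦6, 6↦2, 7↦0, 8↦0, 9↦2, 10↦6]  zeros at y ∈ {7, 8}
  x = 9: [0↦9, 1↦4, 2↦1, 3↦0, 4↦1, 5↦4, 6↦9, 7↦5, 8↦3, 9↦3, 10↦5]  zeros at y ∈ {3}
  x = 10: [0↦2, 1↦6, 2↦1, 3↦9, 4↦8, 5↦9, 6↦1, 7↦6, 8↦2, 9↦0, 10↦0]  zeros at y ∈ {9, 10}
Collecting zeros: affine points = {(0, 4), (0, 6), (1, 2), (1, 10), (2, 5), (2, 9), (3, 0), (3, 5), (4, 1), (4, 6), (5, 1), (5, 8), (6, 4), (6, 7), (7, 0), (7, 2), (8, 7), (8, 8), (9, 3), (10, 9), (10, 10)}.
Total count |C(F_11)_aff| = 21.


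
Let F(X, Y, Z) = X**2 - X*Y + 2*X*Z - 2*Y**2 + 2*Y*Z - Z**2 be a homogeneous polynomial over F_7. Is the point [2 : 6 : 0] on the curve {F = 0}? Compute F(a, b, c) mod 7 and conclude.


F(2,6,0) ≡ 4 (mod 7); P is NOT on the curve.

Evaluate F(2, 6, 0) term-by-term (mod 7).
  X**2 ↦ 1·4·1·1 = 4
  -X*Y ↦ -1·2·6·1 = -12
  2*X*Z ↦ 2·2·1·0 = 0
  -2*Y**2 ↦ -2·1·36·1 = -72
  2*Y*Z ↦ 2·1·6·0 = 0
  -Z**2 ↦ -1·1·1·0 = 0
Sum: F(2, 6, 0) = (4) + (-12) + (0) + (-72) + (0) + (0) = -80.
Reducing mod 7: -80 ≡ 4 (mod 7).
Since F(a, b, c) ≡ 4 ≠ 0 (mod 7), P does NOT lie on the curve.


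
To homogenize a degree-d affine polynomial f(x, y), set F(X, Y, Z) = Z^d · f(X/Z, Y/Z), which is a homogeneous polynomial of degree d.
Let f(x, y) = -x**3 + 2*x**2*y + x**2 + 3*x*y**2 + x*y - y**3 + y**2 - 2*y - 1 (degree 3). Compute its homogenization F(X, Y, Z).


F(X, Y, Z) = -X**3 + 2*X**2*Y + X**2*Z + 3*X*Y**2 + X*Y*Z - Y**3 + Y**2*Z - 2*Y*Z**2 - Z**3

deg(f) = 3.
Substitute x = X/Z, y = Y/Z into f, then multiply by Z^3.
  monomial -1·x^3·y^0 ↦ -1·X^3·Y^0·Z^0.
  monomial 2·x^2·y^1 ↦ 2·X^2·Y^1·Z^0.
  monomial 1·x^2·y^0 ↦ 1·X^2·Y^0·Z^1.
  monomial 3·x^1·y^2 ↦ 3·X^1·Y^2·Z^0.
  monomial 1·x^1·y^1 ↦ 1·X^1·Y^1·Z^1.
  monomial -1·x^0·y^3 ↦ -1·X^0·Y^3·Z^0.
  monomial 1·x^0·y^2 ↦ 1·X^0·Y^2·Z^1.
  monomial -2·x^0·y^1 ↦ -2·X^0·Y^1·Z^2.
  monomial -1·x^0·y^0 ↦ -1·X^0·Y^0·Z^3.
Collecting: F(X, Y, Z) = -X**3 + 2*X**2*Y + X**2*Z + 3*X*Y**2 + X*Y*Z - Y**3 + Y**2*Z - 2*Y*Z**2 - Z**3.


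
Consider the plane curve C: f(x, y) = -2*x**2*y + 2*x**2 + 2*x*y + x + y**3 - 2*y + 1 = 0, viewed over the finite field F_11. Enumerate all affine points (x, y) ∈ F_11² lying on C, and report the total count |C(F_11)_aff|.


Affine F_11-points: {(0, 1), (0, 3), (0, 7), (1, 9), (2, 0), (3, 0), (3, 5), (3, 6), (4, 7), (4, 8), (5, 9), (6, 6), (8, 5), (9, 8), (10, 3)}; count = 15.

For each of the 121 pairs (x, y) ∈ F_11², evaluate f(x, y) mod 11. Record the zeros.
  x = 0: [0↦1, 1↦0, 2↦5, 3↦0, 4↦2, 5↦6, 6↦7, 7↦0, 8↦2, 9↦8, 10↦2]  zeros at y ∈ {1, 3, 7}
  x = 1: [0↦4, 1↦3, 2↦8, 3↦3, 4↦5, 5↦9, 6↦10, 7↦3, 8↦5, 9↦0, 10↦5]  zeros at y ∈ {9}
  x = 2: [0↦0, 1↦6, 2↦7, 3↦9, 4↦7, 5↦7, 6↦4, 7↦4, 8↦2, 9↦4, 10↦5]  zeros at y ∈ {0}
  x = 3: [0↦0, 1↦9, 2↦2, 3↦7, 4↦8, 5↦0, 6↦0, 7↦3, 8↦4, 9↦9, 10↦2]  zeros at y ∈ {0, 5, 6}
  x = 4: [0↦4, 1↦1, 2↦4, 3↦8, 4↦8, 5↦10, 6↦9, 7↦0, 8↦0, 9↦4, 10↦7]  zeros at y ∈ {7, 8}
  x = 5: [0↦1, 1↦4, 2↦2, 3↦1, 4↦7, 5↦4, 6↦9, 7↦6, 8↦1, 9↦0, 10↦9]  zeros at y ∈ {9}
  x = 6: [0↦2, 1↦7, 2↦7, 3↦8, 4↦5, 5↦4, 6↦0, 7↦10, 8↦7, 9↦8, 10↦8]  zeros at y ∈ {6}
  x = 7: [0↦7, 1↦10, 2↦8, 3↦7, 4↦2, 5↦10, 6↦4, 7↦1, 8↦7, 9↦6, 10↦4]  zeros at y ∈ ∅
  x = 8: [0↦5, 1↦2, 2↦5, 3↦9, 4↦9, 5↦0, 6↦10, 7↦1, 8↦1, 9↦5, 10↦8]  zeros at y ∈ {5}
  x = 9: [0↦7, 1↦5, 2↦9, 3↦3, 4↦4, 5↦7, 6↦7, 7↦10, 8↦0, 9↦5, 10↦9]  zeros at y ∈ {8}
  x = 10: [0↦2, 1↦8, 2↦9, 3↦0, 4↦9, 5↦9, 6↦6, 7↦6, 8↦4, 9↦6, 10↦7]  zeros at y ∈ {3}
Collecting zeros: affine points = {(0, 1), (0, 3), (0, 7), (1, 9), (2, 0), (3, 0), (3, 5), (3, 6), (4, 7), (4, 8), (5, 9), (6, 6), (8, 5), (9, 8), (10, 3)}.
Total count |C(F_11)_aff| = 15.


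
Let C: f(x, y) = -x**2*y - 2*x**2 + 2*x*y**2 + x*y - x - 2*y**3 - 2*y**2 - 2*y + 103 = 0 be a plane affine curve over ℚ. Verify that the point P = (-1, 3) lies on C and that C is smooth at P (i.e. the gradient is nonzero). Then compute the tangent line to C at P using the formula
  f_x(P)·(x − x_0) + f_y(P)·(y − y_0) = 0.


Tangent line at P: 30*x - 82*y + 276 = 0.

Step 1: f(-1, 3) = 0, so P lies on C.
Step 2: partial derivatives
  f_x(x, y) = -2*x*y - 4*x + 2*y**2 + y - 1, f_y(x, y) = -x**2 + 4*x*y + x - 6*y**2 - 4*y - 2.
  f_x(P) = 30, f_y(P) = -82 (gradient nonzero, so P is smooth).
Step 3: tangent line at P: 30·(x − -1) + -82·(y − 3) = 0.
Expanding: 30*x - 82*y + 276 = 0.


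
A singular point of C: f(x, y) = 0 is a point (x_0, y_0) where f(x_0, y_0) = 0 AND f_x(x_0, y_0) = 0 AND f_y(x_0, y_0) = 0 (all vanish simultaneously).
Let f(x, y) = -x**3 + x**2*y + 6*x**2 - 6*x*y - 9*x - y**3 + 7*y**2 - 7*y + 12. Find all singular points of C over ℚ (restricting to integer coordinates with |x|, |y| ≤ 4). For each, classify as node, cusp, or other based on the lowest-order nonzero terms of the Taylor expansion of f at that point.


Singular points: {(3, 2)}; classification: node.

Compute partial derivatives:
  f_x = -3*x**2 + 2*x*y + 12*x - 6*y - 9.
  f_y = x**2 - 6*x - 3*y**2 + 14*y - 7.
Scan x_0 ∈ {−4, ..., 4}. For each x_0, f_y(x_0, y) is a polynomial in y; find its integer roots y ∈ {−4, ..., 4}, then test f_x and f at those candidates.
  x = -4: f_y(-4, y) = -3*y**2 + 14*y + 33; no integer root y with |y| ≤ 4.
  x = -3: f_y(-3, y) = -3*y**2 + 14*y + 20; no integer root y with |y| ≤ 4.
  x = -2: f_y(-2, y) = -3*y**2 + 14*y + 9; no integer root y with |y| ≤ 4.
  x = -1: f_y(-1, y) = -3*y**2 + 14*y; vanishes at y ∈ {0}. (-1, 0): f_x = -24 ≠ 0.
  x = 0: f_y(0, y) = -3*y**2 + 14*y - 7; no integer root y with |y| ≤ 4.
  x = 1: f_y(1, y) = -3*y**2 + 14*y - 12; no integer root y with |y| ≤ 4.
  x = 2: f_y(2, y) = -3*y**2 + 14*y - 15; vanishes at y ∈ {3}. (2, 3): f_x = -3 ≠ 0.
  x = 3: f_y(3, y) = -3*y**2 + 14*y - 16; vanishes at y ∈ {2}. (3, 2): f_x = 0, f = 0 — SINGULAR.
  x = 4: f_y(4, y) = -3*y**2 + 14*y - 15; vanishes at y ∈ {3}. (4, 3): f_x = -3 ≠ 0.
Only singular point on the grid: (3, 2).
Classify: substitute x = 3 + u, y = 2 + v and expand: f = -u**3 + u**2*v - u**2 - v**3 + v**2.
No constant or linear terms (consistent with a singular point). Quadratic part: -u**2 + v**2. Cubic part: -u**3 + u**2*v - v**3.
The quadratic part v**2 - u**2 = (v − u)(v + u) splits into two distinct linear factors, so there are two distinct tangent lines y − 2 = ±(x − 3) — this is a node (ordinary double point).
Classification: node.


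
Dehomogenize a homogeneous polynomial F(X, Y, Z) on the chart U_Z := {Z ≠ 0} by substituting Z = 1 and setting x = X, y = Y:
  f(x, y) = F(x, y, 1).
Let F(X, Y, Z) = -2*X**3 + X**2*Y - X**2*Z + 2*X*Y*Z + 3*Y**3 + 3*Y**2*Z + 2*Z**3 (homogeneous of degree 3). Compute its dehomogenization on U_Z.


f(x, y) = -2*x**3 + x**2*y - x**2 + 2*x*y + 3*y**3 + 3*y**2 + 2

On U_Z we set Z = 1. Each monomial c·X^i·Y^j·Z^k in F becomes c·x^i·y^j·1^k = c·x^i·y^j.
Substituting Z = 1: F(X, Y, 1) = -2*x**3 + x**2*y - x**2 + 2*x*y + 3*y**3 + 3*y**2 + 2.
Note: deg(f) ≤ deg(F) = 3; strict inequality happens when F is divisible by Z (lost terms).


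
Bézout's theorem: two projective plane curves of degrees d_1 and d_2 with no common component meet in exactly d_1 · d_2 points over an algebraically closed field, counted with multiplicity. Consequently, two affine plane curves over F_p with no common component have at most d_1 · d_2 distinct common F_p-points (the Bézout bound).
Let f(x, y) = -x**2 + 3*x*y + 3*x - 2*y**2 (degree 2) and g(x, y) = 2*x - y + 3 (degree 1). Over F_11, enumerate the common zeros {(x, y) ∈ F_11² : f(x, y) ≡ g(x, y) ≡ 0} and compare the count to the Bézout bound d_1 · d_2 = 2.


Common zeros: {(1, 5), (6, 4)}; count = 2; Bézout bound = 2.

deg(f) = 2, deg(g) = 1, so Bézout bound = 2.
Scan x ∈ F_11. For each x, list the y ∈ F_11 with f(x, y) ≡ 0 and those with g(x, y) ≡ 0 (mod 11); the common zeros in that column are the intersection.
  x = 0: f ≡ 0 at y ∈ {0}; g ≡ 0 at y ∈ {3}; common: ∅.
  x = 1: f ≡ 0 at y ∈ {2, 5}; g ≡ 0 at y ∈ {5}; common: {5}.
  x = 2: f ≡ 0 at y ∈ ∅; g ≡ 0 at y ∈ {7}; common: ∅.
  x = 3: f ≡ 0 at y ∈ {0, 10}; g ≡ 0 at y ∈ {9}; common: ∅.
  x = 4: f ≡ 0 at y ∈ ∅; g ≡ 0 at y ∈ {0}; common: ∅.
  x = 5: f ≡ 0 at y ∈ ∅; g ≡ 0 at y ∈ {2}; common: ∅.
  x = 6: f ≡ 0 at y ∈ {4, 5}; g ≡ 0 at y ∈ {4}; common: {4}.
  x = 7: f ≡ 0 at y ∈ ∅; g ≡ 0 at y ∈ {6}; common: ∅.
  x = 8: f ≡ 0 at y ∈ {2, 10}; g ≡ 0 at y ∈ {8}; common: ∅.
  x = 9: f ≡ 0 at y ∈ {4}; g ≡ 0 at y ∈ {10}; common: ∅.
  x = 10: f ≡ 0 at y ∈ ∅; g ≡ 0 at y ∈ {1}; common: ∅.
Collecting: common zeros = {(1, 5), (6, 4)}, so the count is 2.
Comparison with the Bézout bound: 2 ≤ 2 = deg(f)·deg(g), as expected for curves with no common component (the bound is attained).
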